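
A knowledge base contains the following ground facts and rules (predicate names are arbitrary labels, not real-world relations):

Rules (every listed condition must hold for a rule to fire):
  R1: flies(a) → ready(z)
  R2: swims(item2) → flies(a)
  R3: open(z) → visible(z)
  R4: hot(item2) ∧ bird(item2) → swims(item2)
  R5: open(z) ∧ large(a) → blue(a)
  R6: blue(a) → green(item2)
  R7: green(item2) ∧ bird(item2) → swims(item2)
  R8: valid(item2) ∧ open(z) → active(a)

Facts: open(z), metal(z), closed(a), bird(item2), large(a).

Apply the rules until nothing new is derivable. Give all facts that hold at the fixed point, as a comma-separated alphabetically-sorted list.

Round 1 fires R3, R5, giving visible(z), blue(a).
Round 2 fires R6, giving green(item2).
Round 3 fires R7, giving swims(item2).
Round 4 fires R2, giving flies(a).
Round 5 fires R1, giving ready(z).

bird(item2), blue(a), closed(a), flies(a), green(item2), large(a), metal(z), open(z), ready(z), swims(item2), visible(z)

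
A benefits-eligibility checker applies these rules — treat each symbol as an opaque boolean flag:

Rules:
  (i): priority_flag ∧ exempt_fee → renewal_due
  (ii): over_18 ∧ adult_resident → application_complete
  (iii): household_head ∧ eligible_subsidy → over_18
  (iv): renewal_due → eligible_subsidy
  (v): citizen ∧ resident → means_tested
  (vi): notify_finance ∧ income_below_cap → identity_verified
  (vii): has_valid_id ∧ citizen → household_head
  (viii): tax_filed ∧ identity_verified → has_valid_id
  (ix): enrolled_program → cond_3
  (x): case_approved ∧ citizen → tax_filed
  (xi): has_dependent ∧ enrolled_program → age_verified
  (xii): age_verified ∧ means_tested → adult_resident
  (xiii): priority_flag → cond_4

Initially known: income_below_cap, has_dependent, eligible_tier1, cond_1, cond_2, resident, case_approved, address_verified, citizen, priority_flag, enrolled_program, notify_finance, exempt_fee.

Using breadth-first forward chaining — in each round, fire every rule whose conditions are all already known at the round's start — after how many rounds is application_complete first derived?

Round 1: (i) [priority_flag ∧ exempt_fee → renewal_due]; (v) [citizen ∧ resident → means_tested]; (vi) [notify_finance ∧ income_below_cap → identity_verified]; (ix) [enrolled_program → cond_3]; (x) [case_approved ∧ citizen → tax_filed]; (xi) [has_dependent ∧ enrolled_program → age_verified]; (xiii) [priority_flag → cond_4]. New: renewal_due, means_tested, identity_verified, cond_3, tax_filed, age_verified, cond_4.
Round 2: (iv) [renewal_due → eligible_subsidy]; (viii) [tax_filed ∧ identity_verified → has_valid_id]; (xii) [age_verified ∧ means_tested → adult_resident]. New: eligible_subsidy, has_valid_id, adult_resident.
Round 3: (vii) [has_valid_id ∧ citizen → household_head]. New: household_head.
Round 4: (iii) [household_head ∧ eligible_subsidy → over_18]. New: over_18.
Round 5: (ii) [over_18 ∧ adult_resident → application_complete]. New: application_complete.
application_complete first appears in round 5.

5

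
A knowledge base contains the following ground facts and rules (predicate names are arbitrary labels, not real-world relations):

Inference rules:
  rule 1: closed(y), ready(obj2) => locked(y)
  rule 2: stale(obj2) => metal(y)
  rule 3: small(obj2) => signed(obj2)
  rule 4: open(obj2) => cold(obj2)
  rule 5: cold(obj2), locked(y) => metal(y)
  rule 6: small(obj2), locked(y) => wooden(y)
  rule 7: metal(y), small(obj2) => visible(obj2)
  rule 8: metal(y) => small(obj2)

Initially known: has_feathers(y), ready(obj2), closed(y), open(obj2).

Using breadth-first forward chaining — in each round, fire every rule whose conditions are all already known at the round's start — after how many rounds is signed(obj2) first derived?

4

Round 1 — rule 1, rule 4, derive locked(y), cold(obj2).
Round 2 — rule 5, derive metal(y).
Round 3 — rule 8, derive small(obj2).
Round 4 — rule 3, rule 6, rule 7, derive signed(obj2), wooden(y), visible(obj2).
signed(obj2) first appears in round 4.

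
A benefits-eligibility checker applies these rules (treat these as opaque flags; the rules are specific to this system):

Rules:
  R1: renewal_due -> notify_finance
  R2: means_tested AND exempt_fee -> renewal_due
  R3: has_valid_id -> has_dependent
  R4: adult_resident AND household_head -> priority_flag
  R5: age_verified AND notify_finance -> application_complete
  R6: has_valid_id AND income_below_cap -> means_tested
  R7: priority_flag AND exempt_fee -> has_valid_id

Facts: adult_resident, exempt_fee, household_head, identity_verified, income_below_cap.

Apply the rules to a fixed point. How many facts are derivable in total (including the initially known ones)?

Round 1 fires R4, giving priority_flag.
Round 2 fires R7, giving has_valid_id.
Round 3 fires R3, R6, giving has_dependent, means_tested.
Round 4 fires R2, giving renewal_due.
Round 5 fires R1, giving notify_finance.
Closure: {adult_resident, exempt_fee, has_dependent, has_valid_id, household_head, identity_verified, income_below_cap, means_tested, notify_finance, priority_flag, renewal_due} — 11 facts.

11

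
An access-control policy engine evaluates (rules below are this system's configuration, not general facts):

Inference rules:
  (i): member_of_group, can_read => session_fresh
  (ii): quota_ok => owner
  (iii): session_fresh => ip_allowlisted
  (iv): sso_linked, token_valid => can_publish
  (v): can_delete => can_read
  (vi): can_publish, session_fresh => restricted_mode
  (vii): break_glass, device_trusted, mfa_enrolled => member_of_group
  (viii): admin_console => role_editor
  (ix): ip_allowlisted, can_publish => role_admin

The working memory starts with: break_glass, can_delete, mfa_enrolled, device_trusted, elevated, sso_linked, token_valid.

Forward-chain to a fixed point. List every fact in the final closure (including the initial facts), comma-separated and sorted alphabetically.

break_glass, can_delete, can_publish, can_read, device_trusted, elevated, ip_allowlisted, member_of_group, mfa_enrolled, restricted_mode, role_admin, session_fresh, sso_linked, token_valid

Round 1: (iv) [sso_linked, token_valid => can_publish]; (v) [can_delete => can_read]; (vii) [break_glass, device_trusted, mfa_enrolled => member_of_group]. New: can_publish, can_read, member_of_group.
Round 2: (i) [member_of_group, can_read => session_fresh]. New: session_fresh.
Round 3: (iii) [session_fresh => ip_allowlisted]; (vi) [can_publish, session_fresh => restricted_mode]. New: ip_allowlisted, restricted_mode.
Round 4: (ix) [ip_allowlisted, can_publish => role_admin]. New: role_admin.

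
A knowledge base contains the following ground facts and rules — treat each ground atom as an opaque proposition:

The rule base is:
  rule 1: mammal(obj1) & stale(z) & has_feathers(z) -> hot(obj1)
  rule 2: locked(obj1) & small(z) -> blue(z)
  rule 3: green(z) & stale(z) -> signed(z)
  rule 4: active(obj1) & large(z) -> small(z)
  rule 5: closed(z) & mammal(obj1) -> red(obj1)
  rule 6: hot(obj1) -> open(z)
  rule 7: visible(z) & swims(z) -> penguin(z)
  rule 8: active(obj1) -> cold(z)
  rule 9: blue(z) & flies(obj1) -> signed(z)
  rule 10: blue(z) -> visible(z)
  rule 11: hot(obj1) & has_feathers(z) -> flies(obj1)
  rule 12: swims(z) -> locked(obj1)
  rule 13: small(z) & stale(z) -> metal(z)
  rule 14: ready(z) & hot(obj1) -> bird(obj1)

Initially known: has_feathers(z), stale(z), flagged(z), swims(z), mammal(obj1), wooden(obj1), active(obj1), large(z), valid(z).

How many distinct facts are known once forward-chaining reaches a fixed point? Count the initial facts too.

Round 1 — rule 1, rule 4, rule 8, rule 12, derive hot(obj1), small(z), cold(z), locked(obj1).
Round 2 — rule 2, rule 6, rule 11, rule 13, derive blue(z), open(z), flies(obj1), metal(z).
Round 3 — rule 9, rule 10, derive signed(z), visible(z).
Round 4 — rule 7, derive penguin(z).
Closure: {active(obj1), blue(z), cold(z), flagged(z), flies(obj1), has_feathers(z), hot(obj1), large(z), locked(obj1), mammal(obj1), metal(z), open(z), penguin(z), signed(z), small(z), stale(z), swims(z), valid(z), visible(z), wooden(obj1)} — 20 facts.

20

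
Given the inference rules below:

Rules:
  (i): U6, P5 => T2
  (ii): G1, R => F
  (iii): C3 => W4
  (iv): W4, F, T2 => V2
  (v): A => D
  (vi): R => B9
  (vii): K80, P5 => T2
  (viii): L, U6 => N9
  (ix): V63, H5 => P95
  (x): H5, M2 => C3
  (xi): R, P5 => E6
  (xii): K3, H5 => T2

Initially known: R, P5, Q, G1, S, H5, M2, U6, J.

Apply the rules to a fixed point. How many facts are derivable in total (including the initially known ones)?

[1] (i) [U6, P5 => T2]; (ii) [G1, R => F]; (vi) [R => B9]; (x) [H5, M2 => C3]; (xi) [R, P5 => E6]. ⇒ new: T2, F, B9, C3, E6.
[2] (iii) [C3 => W4]. ⇒ new: W4.
[3] (iv) [W4, F, T2 => V2]. ⇒ new: V2.
Closure: {B9, C3, E6, F, G1, H5, J, M2, P5, Q, R, S, T2, U6, V2, W4} — 16 facts.

16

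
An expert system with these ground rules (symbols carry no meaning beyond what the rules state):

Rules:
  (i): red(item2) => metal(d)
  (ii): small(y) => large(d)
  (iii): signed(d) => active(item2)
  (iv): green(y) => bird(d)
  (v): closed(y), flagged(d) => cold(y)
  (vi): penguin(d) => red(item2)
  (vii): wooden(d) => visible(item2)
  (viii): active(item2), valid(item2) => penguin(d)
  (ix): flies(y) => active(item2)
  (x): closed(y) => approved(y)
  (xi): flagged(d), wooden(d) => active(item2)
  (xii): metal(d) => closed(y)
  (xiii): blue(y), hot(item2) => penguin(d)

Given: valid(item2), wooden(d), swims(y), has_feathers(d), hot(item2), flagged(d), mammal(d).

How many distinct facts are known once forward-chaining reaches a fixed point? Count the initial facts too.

15

Round 1 fires (vii), (xi), giving visible(item2), active(item2).
Round 2 fires (viii), giving penguin(d).
Round 3 fires (vi), giving red(item2).
Round 4 fires (i), giving metal(d).
Round 5 fires (xii), giving closed(y).
Round 6 fires (v), (x), giving cold(y), approved(y).
Closure: {active(item2), approved(y), closed(y), cold(y), flagged(d), has_feathers(d), hot(item2), mammal(d), metal(d), penguin(d), red(item2), swims(y), valid(item2), visible(item2), wooden(d)} — 15 facts.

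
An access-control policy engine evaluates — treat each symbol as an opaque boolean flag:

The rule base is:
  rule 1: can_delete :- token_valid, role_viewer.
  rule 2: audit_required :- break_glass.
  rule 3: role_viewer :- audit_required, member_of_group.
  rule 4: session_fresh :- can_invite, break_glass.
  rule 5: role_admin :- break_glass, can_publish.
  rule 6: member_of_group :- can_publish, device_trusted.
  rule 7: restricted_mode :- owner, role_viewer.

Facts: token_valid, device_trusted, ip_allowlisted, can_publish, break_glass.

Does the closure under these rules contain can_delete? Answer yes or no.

yes

Round 1 — rule 2, rule 5, rule 6, derive audit_required, role_admin, member_of_group.
Round 2 — rule 3, derive role_viewer.
Round 3 — rule 1, derive can_delete.
can_delete appears in round 3, so it is derivable.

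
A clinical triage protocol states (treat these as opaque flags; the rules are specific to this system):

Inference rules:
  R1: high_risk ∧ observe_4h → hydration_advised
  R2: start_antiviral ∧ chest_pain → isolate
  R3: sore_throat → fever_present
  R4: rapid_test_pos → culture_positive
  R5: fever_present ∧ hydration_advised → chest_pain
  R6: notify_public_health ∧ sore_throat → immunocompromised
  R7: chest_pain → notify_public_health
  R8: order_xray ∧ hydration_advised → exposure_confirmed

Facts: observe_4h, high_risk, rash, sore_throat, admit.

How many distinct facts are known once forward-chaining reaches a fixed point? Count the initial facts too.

10

Round 1 — R1, R3, derive hydration_advised, fever_present.
Round 2 — R5, derive chest_pain.
Round 3 — R7, derive notify_public_health.
Round 4 — R6, derive immunocompromised.
Closure: {admit, chest_pain, fever_present, high_risk, hydration_advised, immunocompromised, notify_public_health, observe_4h, rash, sore_throat} — 10 facts.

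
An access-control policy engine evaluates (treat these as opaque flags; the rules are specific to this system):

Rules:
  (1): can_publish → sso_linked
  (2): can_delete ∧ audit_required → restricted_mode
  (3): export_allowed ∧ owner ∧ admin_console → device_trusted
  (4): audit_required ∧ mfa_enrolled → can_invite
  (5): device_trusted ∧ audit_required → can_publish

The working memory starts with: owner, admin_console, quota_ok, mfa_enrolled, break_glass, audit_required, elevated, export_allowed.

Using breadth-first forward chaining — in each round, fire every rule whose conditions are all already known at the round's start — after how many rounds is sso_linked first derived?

Round 1 — (3), (4), derive device_trusted, can_invite.
Round 2 — (5), derive can_publish.
Round 3 — (1), derive sso_linked.
sso_linked first appears in round 3.

3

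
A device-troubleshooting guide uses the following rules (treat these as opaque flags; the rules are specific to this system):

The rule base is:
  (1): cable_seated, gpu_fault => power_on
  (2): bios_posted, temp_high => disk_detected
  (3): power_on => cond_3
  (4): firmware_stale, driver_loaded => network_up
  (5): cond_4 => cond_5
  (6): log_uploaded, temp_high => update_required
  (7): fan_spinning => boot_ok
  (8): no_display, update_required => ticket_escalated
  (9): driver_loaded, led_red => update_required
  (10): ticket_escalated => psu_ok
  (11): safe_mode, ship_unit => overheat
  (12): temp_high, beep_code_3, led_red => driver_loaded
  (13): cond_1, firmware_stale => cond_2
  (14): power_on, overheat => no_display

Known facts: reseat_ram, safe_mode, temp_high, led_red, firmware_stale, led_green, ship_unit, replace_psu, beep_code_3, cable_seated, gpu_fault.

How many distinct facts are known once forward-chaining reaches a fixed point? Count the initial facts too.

20

Round 1: (1) [cable_seated, gpu_fault => power_on]; (11) [safe_mode, ship_unit => overheat]; (12) [temp_high, beep_code_3, led_red => driver_loaded]. Adds power_on, overheat, driver_loaded.
Round 2: (3) [power_on => cond_3]; (4) [firmware_stale, driver_loaded => network_up]; (9) [driver_loaded, led_red => update_required]; (14) [power_on, overheat => no_display]. Adds cond_3, network_up, update_required, no_display.
Round 3: (8) [no_display, update_required => ticket_escalated]. Adds ticket_escalated.
Round 4: (10) [ticket_escalated => psu_ok]. Adds psu_ok.
Closure: {beep_code_3, cable_seated, cond_3, driver_loaded, firmware_stale, gpu_fault, led_green, led_red, network_up, no_display, overheat, power_on, psu_ok, replace_psu, reseat_ram, safe_mode, ship_unit, temp_high, ticket_escalated, update_required} — 20 facts.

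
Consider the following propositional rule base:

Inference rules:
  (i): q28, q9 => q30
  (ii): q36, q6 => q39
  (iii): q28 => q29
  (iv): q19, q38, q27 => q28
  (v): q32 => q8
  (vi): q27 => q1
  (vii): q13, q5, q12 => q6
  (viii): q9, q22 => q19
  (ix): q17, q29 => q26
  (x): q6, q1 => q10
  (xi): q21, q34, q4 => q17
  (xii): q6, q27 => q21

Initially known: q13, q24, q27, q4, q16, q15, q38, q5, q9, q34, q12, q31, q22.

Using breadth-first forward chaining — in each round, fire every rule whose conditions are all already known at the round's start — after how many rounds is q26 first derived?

4

[1] (vi) [q27 => q1]; (vii) [q13, q5, q12 => q6]; (viii) [q9, q22 => q19]. ⇒ new: q1, q6, q19.
[2] (iv) [q19, q38, q27 => q28]; (x) [q6, q1 => q10]; (xii) [q6, q27 => q21]. ⇒ new: q28, q10, q21.
[3] (i) [q28, q9 => q30]; (iii) [q28 => q29]; (xi) [q21, q34, q4 => q17]. ⇒ new: q30, q29, q17.
[4] (ix) [q17, q29 => q26]. ⇒ new: q26.
q26 first appears in round 4.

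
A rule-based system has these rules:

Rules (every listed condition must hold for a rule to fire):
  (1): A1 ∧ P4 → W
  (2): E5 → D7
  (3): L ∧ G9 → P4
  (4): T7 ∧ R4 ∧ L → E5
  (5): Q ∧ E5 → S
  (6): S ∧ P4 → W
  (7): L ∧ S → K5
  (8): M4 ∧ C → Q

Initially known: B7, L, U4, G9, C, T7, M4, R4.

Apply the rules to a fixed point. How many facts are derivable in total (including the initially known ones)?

15

Round 1 — (3), (4), (8), derive P4, E5, Q.
Round 2 — (2), (5), derive D7, S.
Round 3 — (6), (7), derive W, K5.
Closure: {B7, C, D7, E5, G9, K5, L, M4, P4, Q, R4, S, T7, U4, W} — 15 facts.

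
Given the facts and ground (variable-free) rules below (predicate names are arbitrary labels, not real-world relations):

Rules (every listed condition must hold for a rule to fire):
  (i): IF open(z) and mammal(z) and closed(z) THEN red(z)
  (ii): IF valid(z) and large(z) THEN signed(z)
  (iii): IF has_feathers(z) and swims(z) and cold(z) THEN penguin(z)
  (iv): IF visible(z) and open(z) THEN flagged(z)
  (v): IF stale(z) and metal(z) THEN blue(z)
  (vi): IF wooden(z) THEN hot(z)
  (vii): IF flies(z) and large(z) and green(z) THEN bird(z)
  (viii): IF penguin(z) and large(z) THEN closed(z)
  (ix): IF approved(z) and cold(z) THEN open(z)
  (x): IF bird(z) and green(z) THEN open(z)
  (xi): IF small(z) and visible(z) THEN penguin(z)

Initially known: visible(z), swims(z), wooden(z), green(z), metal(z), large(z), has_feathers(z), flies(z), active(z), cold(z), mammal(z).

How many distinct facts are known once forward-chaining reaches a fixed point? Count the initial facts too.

18

Round 1 — (iii), (vi), (vii), derive penguin(z), hot(z), bird(z).
Round 2 — (viii), (x), derive closed(z), open(z).
Round 3 — (i), (iv), derive red(z), flagged(z).
Closure: {active(z), bird(z), closed(z), cold(z), flagged(z), flies(z), green(z), has_feathers(z), hot(z), large(z), mammal(z), metal(z), open(z), penguin(z), red(z), swims(z), visible(z), wooden(z)} — 18 facts.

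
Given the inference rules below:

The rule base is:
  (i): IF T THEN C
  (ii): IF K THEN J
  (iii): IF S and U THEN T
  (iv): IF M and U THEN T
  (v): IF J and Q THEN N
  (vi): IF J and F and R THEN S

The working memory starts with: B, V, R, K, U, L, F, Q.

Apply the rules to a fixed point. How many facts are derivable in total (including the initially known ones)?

Round 1 fires (ii), giving J.
Round 2 fires (v), (vi), giving N, S.
Round 3 fires (iii), giving T.
Round 4 fires (i), giving C.
Closure: {B, C, F, J, K, L, N, Q, R, S, T, U, V} — 13 facts.

13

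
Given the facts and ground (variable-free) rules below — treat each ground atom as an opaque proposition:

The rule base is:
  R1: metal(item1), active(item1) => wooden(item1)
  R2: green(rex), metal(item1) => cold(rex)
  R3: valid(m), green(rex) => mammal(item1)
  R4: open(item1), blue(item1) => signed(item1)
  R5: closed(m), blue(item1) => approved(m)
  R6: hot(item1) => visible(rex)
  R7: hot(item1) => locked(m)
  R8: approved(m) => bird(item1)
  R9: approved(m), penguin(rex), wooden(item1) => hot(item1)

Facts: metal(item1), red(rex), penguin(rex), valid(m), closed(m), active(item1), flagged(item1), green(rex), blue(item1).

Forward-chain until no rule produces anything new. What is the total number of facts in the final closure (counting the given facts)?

Round 1 fires R1, R2, R3, R5, giving wooden(item1), cold(rex), mammal(item1), approved(m).
Round 2 fires R8, R9, giving bird(item1), hot(item1).
Round 3 fires R6, R7, giving visible(rex), locked(m).
Closure: {active(item1), approved(m), bird(item1), blue(item1), closed(m), cold(rex), flagged(item1), green(rex), hot(item1), locked(m), mammal(item1), metal(item1), penguin(rex), red(rex), valid(m), visible(rex), wooden(item1)} — 17 facts.

17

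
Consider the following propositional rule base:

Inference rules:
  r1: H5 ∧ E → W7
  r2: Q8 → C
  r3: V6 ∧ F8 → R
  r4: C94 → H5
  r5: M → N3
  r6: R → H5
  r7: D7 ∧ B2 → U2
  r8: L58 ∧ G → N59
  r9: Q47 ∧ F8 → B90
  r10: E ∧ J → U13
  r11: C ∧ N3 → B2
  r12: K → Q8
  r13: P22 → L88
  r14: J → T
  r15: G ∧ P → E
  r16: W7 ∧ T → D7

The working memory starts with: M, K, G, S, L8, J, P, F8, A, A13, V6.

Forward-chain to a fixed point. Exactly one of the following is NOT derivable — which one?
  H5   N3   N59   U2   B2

Round 1 fires r3, r5, r12, r14, r15, giving R, N3, Q8, T, E.
Round 2 fires r2, r6, r10, giving C, H5, U13.
Round 3 fires r1, r11, giving W7, B2.
Round 4 fires r16, giving D7.
Round 5 fires r7, giving U2.
Derived: U2 (round 5), B2 (round 3), H5 (round 2), N3 (round 1). N59 never appears in any round.

N59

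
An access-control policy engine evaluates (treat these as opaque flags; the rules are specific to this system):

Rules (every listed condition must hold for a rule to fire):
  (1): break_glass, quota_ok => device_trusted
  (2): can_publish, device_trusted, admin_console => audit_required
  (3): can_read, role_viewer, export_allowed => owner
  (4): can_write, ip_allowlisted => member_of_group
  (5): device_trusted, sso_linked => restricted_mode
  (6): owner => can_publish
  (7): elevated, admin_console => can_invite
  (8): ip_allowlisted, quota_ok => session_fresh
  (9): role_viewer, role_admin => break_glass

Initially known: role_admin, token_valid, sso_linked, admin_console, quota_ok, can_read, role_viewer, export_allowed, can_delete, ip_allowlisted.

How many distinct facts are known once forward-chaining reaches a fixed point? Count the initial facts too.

17

[1] (3) [can_read, role_viewer, export_allowed => owner]; (8) [ip_allowlisted, quota_ok => session_fresh]; (9) [role_viewer, role_admin => break_glass]. ⇒ new: owner, session_fresh, break_glass.
[2] (1) [break_glass, quota_ok => device_trusted]; (6) [owner => can_publish]. ⇒ new: device_trusted, can_publish.
[3] (2) [can_publish, device_trusted, admin_console => audit_required]; (5) [device_trusted, sso_linked => restricted_mode]. ⇒ new: audit_required, restricted_mode.
Closure: {admin_console, audit_required, break_glass, can_delete, can_publish, can_read, device_trusted, export_allowed, ip_allowlisted, owner, quota_ok, restricted_mode, role_admin, role_viewer, session_fresh, sso_linked, token_valid} — 17 facts.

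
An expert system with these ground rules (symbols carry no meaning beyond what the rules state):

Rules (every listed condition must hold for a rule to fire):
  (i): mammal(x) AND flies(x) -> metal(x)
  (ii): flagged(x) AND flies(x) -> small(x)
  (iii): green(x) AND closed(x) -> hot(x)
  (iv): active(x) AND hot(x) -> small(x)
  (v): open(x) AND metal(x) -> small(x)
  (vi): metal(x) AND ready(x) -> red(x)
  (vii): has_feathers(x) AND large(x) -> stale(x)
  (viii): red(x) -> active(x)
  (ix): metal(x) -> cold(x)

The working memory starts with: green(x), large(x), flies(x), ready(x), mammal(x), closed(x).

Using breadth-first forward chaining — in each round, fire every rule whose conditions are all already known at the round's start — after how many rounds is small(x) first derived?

4

Round 1: (i) [mammal(x) AND flies(x) -> metal(x)]; (iii) [green(x) AND closed(x) -> hot(x)]. New: metal(x), hot(x).
Round 2: (vi) [metal(x) AND ready(x) -> red(x)]; (ix) [metal(x) -> cold(x)]. New: red(x), cold(x).
Round 3: (viii) [red(x) -> active(x)]. New: active(x).
Round 4: (iv) [active(x) AND hot(x) -> small(x)]. New: small(x).
small(x) first appears in round 4.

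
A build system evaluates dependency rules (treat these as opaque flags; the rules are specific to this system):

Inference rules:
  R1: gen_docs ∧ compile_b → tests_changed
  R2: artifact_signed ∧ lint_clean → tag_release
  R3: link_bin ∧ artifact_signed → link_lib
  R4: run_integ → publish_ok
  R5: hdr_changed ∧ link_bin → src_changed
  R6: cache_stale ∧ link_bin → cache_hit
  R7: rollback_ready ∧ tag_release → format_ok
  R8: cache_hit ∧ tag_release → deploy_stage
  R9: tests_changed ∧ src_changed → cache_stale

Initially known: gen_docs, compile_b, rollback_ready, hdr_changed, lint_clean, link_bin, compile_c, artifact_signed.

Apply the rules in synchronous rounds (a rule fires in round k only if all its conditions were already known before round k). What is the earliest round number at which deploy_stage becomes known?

Round 1: R1 [gen_docs ∧ compile_b → tests_changed]; R2 [artifact_signed ∧ lint_clean → tag_release]; R3 [link_bin ∧ artifact_signed → link_lib]; R5 [hdr_changed ∧ link_bin → src_changed]. Adds tests_changed, tag_release, link_lib, src_changed.
Round 2: R7 [rollback_ready ∧ tag_release → format_ok]; R9 [tests_changed ∧ src_changed → cache_stale]. Adds format_ok, cache_stale.
Round 3: R6 [cache_stale ∧ link_bin → cache_hit]. Adds cache_hit.
Round 4: R8 [cache_hit ∧ tag_release → deploy_stage]. Adds deploy_stage.
deploy_stage first appears in round 4.

4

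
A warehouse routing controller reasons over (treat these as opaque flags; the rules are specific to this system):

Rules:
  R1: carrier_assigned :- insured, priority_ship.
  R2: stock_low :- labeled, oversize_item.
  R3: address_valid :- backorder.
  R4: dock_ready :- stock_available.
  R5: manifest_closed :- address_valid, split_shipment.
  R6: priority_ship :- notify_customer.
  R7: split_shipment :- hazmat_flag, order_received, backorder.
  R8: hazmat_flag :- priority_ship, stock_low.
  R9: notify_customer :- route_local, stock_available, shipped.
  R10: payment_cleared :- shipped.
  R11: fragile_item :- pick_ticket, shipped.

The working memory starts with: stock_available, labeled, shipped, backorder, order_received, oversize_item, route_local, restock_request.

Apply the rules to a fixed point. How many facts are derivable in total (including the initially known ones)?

17

Round 1: R2 [stock_low :- labeled, oversize_item.]; R3 [address_valid :- backorder.]; R4 [dock_ready :- stock_available.]; R9 [notify_customer :- route_local, stock_available, shipped.]; R10 [payment_cleared :- shipped.]. Adds stock_low, address_valid, dock_ready, notify_customer, payment_cleared.
Round 2: R6 [priority_ship :- notify_customer.]. Adds priority_ship.
Round 3: R8 [hazmat_flag :- priority_ship, stock_low.]. Adds hazmat_flag.
Round 4: R7 [split_shipment :- hazmat_flag, order_received, backorder.]. Adds split_shipment.
Round 5: R5 [manifest_closed :- address_valid, split_shipment.]. Adds manifest_closed.
Closure: {address_valid, backorder, dock_ready, hazmat_flag, labeled, manifest_closed, notify_customer, order_received, oversize_item, payment_cleared, priority_ship, restock_request, route_local, shipped, split_shipment, stock_available, stock_low} — 17 facts.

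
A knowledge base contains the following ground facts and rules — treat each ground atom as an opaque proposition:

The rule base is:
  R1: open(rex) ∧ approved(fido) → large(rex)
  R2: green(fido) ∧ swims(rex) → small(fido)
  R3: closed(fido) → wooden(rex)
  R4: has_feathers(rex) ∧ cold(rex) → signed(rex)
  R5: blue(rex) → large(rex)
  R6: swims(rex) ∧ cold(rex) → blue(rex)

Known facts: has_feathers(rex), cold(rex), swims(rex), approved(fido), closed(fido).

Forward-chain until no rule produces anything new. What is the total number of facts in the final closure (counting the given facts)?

9

Round 1 — R3, R4, R6, derive wooden(rex), signed(rex), blue(rex).
Round 2 — R5, derive large(rex).
Closure: {approved(fido), blue(rex), closed(fido), cold(rex), has_feathers(rex), large(rex), signed(rex), swims(rex), wooden(rex)} — 9 facts.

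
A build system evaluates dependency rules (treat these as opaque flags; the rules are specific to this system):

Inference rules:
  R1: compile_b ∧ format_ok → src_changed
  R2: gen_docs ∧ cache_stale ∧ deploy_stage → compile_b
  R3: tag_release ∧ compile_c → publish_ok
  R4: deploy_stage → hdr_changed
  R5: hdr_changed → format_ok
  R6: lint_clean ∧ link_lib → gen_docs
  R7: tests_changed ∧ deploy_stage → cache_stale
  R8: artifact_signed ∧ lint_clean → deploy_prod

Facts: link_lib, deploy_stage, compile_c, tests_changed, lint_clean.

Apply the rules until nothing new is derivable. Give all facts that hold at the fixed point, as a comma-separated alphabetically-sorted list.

cache_stale, compile_b, compile_c, deploy_stage, format_ok, gen_docs, hdr_changed, link_lib, lint_clean, src_changed, tests_changed

Round 1 fires R4, R6, R7, giving hdr_changed, gen_docs, cache_stale.
Round 2 fires R2, R5, giving compile_b, format_ok.
Round 3 fires R1, giving src_changed.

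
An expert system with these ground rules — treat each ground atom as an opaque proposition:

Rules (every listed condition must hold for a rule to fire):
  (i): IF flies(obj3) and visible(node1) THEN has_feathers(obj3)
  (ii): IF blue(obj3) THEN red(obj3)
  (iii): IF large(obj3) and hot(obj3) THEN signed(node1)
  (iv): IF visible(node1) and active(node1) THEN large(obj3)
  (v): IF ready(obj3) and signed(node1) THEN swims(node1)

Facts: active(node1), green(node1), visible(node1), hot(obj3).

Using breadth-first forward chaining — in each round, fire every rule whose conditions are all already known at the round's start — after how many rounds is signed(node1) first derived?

2

Round 1 — (iv), derive large(obj3).
Round 2 — (iii), derive signed(node1).
signed(node1) first appears in round 2.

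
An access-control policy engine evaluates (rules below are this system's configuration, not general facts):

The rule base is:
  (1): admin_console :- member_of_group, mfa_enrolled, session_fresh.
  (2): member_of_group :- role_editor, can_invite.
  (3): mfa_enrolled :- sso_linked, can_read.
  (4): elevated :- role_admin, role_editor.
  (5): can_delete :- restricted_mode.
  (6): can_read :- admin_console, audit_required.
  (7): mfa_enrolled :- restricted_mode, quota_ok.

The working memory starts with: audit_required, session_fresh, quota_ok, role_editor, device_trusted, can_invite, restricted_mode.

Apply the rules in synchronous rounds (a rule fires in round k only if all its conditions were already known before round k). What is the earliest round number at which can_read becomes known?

3

Round 1: (2) [member_of_group :- role_editor, can_invite.]; (5) [can_delete :- restricted_mode.]; (7) [mfa_enrolled :- restricted_mode, quota_ok.]. New: member_of_group, can_delete, mfa_enrolled.
Round 2: (1) [admin_console :- member_of_group, mfa_enrolled, session_fresh.]. New: admin_console.
Round 3: (6) [can_read :- admin_console, audit_required.]. New: can_read.
can_read first appears in round 3.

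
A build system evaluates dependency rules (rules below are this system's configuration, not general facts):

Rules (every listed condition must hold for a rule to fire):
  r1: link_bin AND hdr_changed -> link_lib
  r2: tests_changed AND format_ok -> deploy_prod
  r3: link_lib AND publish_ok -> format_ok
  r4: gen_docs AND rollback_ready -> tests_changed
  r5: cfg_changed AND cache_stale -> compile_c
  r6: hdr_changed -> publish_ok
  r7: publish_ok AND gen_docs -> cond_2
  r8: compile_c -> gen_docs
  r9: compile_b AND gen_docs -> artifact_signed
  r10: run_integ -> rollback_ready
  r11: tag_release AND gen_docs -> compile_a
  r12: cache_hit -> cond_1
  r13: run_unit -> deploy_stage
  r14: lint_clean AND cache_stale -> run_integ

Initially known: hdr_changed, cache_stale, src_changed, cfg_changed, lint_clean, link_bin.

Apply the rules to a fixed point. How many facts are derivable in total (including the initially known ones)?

16

Round 1: r1 [link_bin AND hdr_changed -> link_lib]; r5 [cfg_changed AND cache_stale -> compile_c]; r6 [hdr_changed -> publish_ok]; r14 [lint_clean AND cache_stale -> run_integ]. New: link_lib, compile_c, publish_ok, run_integ.
Round 2: r3 [link_lib AND publish_ok -> format_ok]; r8 [compile_c -> gen_docs]; r10 [run_integ -> rollback_ready]. New: format_ok, gen_docs, rollback_ready.
Round 3: r4 [gen_docs AND rollback_ready -> tests_changed]; r7 [publish_ok AND gen_docs -> cond_2]. New: tests_changed, cond_2.
Round 4: r2 [tests_changed AND format_ok -> deploy_prod]. New: deploy_prod.
Closure: {cache_stale, cfg_changed, compile_c, cond_2, deploy_prod, format_ok, gen_docs, hdr_changed, link_bin, link_lib, lint_clean, publish_ok, rollback_ready, run_integ, src_changed, tests_changed} — 16 facts.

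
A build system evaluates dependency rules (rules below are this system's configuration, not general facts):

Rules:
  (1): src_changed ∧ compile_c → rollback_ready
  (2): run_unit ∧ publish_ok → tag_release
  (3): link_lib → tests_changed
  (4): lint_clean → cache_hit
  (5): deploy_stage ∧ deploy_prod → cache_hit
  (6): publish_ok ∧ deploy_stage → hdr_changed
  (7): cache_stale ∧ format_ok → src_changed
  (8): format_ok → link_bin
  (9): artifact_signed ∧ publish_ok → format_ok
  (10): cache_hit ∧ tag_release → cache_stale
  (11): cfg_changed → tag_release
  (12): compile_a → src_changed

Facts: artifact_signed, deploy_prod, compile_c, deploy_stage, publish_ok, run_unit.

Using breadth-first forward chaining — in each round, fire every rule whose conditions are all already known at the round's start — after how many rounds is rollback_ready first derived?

Round 1 — (2), (5), (6), (9), derive tag_release, cache_hit, hdr_changed, format_ok.
Round 2 — (8), (10), derive link_bin, cache_stale.
Round 3 — (7), derive src_changed.
Round 4 — (1), derive rollback_ready.
rollback_ready first appears in round 4.

4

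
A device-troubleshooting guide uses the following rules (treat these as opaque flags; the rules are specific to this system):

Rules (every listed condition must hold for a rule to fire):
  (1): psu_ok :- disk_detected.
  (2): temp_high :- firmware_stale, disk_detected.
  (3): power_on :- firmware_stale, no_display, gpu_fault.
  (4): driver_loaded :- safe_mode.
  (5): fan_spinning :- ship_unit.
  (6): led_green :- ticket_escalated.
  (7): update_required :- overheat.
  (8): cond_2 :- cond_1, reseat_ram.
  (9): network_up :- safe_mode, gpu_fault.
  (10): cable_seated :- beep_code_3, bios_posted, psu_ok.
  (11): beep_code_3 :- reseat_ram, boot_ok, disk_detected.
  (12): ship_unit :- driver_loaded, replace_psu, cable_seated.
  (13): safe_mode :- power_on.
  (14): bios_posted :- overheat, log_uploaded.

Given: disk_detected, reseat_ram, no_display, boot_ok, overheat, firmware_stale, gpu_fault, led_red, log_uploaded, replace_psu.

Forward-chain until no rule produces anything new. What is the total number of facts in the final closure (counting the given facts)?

[1] (1) [psu_ok :- disk_detected.]; (2) [temp_high :- firmware_stale, disk_detected.]; (3) [power_on :- firmware_stale, no_display, gpu_fault.]; (7) [update_required :- overheat.]; (11) [beep_code_3 :- reseat_ram, boot_ok, disk_detected.]; (14) [bios_posted :- overheat, log_uploaded.]. ⇒ new: psu_ok, temp_high, power_on, update_required, beep_code_3, bios_posted.
[2] (10) [cable_seated :- beep_code_3, bios_posted, psu_ok.]; (13) [safe_mode :- power_on.]. ⇒ new: cable_seated, safe_mode.
[3] (4) [driver_loaded :- safe_mode.]; (9) [network_up :- safe_mode, gpu_fault.]. ⇒ new: driver_loaded, network_up.
[4] (12) [ship_unit :- driver_loaded, replace_psu, cable_seated.]. ⇒ new: ship_unit.
[5] (5) [fan_spinning :- ship_unit.]. ⇒ new: fan_spinning.
Closure: {beep_code_3, bios_posted, boot_ok, cable_seated, disk_detected, driver_loaded, fan_spinning, firmware_stale, gpu_fault, led_red, log_uploaded, network_up, no_display, overheat, power_on, psu_ok, replace_psu, reseat_ram, safe_mode, ship_unit, temp_high, update_required} — 22 facts.

22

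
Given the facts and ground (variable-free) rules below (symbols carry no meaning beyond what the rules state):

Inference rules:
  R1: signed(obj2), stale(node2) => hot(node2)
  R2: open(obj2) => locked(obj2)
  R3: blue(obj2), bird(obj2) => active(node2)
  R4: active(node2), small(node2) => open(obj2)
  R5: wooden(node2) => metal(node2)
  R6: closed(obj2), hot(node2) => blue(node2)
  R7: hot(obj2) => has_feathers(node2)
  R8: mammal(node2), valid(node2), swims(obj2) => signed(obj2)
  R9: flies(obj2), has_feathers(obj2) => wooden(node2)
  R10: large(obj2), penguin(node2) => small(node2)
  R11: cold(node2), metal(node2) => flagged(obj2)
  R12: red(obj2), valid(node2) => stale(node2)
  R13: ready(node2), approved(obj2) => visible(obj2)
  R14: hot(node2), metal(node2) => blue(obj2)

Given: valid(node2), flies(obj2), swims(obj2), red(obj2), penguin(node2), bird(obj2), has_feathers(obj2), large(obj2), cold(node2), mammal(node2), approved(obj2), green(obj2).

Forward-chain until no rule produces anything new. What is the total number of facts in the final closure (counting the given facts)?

Round 1 fires R8, R9, R10, R12, giving signed(obj2), wooden(node2), small(node2), stale(node2).
Round 2 fires R1, R5, giving hot(node2), metal(node2).
Round 3 fires R11, R14, giving flagged(obj2), blue(obj2).
Round 4 fires R3, giving active(node2).
Round 5 fires R4, giving open(obj2).
Round 6 fires R2, giving locked(obj2).
Closure: {active(node2), approved(obj2), bird(obj2), blue(obj2), cold(node2), flagged(obj2), flies(obj2), green(obj2), has_feathers(obj2), hot(node2), large(obj2), locked(obj2), mammal(node2), metal(node2), open(obj2), penguin(node2), red(obj2), signed(obj2), small(node2), stale(node2), swims(obj2), valid(node2), wooden(node2)} — 23 facts.

23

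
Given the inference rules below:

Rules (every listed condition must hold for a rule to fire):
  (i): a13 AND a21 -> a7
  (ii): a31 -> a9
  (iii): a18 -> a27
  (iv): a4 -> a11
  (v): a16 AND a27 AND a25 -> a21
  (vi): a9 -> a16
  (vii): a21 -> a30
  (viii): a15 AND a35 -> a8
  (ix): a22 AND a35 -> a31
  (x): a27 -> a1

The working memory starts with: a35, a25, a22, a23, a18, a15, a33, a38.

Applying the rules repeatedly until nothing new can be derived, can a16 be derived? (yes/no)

yes

Round 1: (iii) [a18 -> a27]; (viii) [a15 AND a35 -> a8]; (ix) [a22 AND a35 -> a31]. Adds a27, a8, a31.
Round 2: (ii) [a31 -> a9]; (x) [a27 -> a1]. Adds a9, a1.
Round 3: (vi) [a9 -> a16]. Adds a16.
Round 4: (v) [a16 AND a27 AND a25 -> a21]. Adds a21.
Round 5: (vii) [a21 -> a30]. Adds a30.
a16 appears in round 3, so it is derivable.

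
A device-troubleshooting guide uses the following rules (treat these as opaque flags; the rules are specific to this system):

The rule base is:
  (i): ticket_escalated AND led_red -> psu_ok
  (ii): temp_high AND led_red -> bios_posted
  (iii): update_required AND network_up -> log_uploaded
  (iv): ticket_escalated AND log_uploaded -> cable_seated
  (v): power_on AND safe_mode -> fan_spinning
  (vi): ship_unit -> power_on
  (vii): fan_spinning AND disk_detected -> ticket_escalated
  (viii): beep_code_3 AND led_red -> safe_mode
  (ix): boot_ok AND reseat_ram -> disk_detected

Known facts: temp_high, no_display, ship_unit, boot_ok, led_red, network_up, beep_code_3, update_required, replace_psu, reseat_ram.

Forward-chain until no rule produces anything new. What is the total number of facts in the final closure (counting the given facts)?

19

Round 1: (ii) [temp_high AND led_red -> bios_posted]; (iii) [update_required AND network_up -> log_uploaded]; (vi) [ship_unit -> power_on]; (viii) [beep_code_3 AND led_red -> safe_mode]; (ix) [boot_ok AND reseat_ram -> disk_detected]. New: bios_posted, log_uploaded, power_on, safe_mode, disk_detected.
Round 2: (v) [power_on AND safe_mode -> fan_spinning]. New: fan_spinning.
Round 3: (vii) [fan_spinning AND disk_detected -> ticket_escalated]. New: ticket_escalated.
Round 4: (i) [ticket_escalated AND led_red -> psu_ok]; (iv) [ticket_escalated AND log_uploaded -> cable_seated]. New: psu_ok, cable_seated.
Closure: {beep_code_3, bios_posted, boot_ok, cable_seated, disk_detected, fan_spinning, led_red, log_uploaded, network_up, no_display, power_on, psu_ok, replace_psu, reseat_ram, safe_mode, ship_unit, temp_high, ticket_escalated, update_required} — 19 facts.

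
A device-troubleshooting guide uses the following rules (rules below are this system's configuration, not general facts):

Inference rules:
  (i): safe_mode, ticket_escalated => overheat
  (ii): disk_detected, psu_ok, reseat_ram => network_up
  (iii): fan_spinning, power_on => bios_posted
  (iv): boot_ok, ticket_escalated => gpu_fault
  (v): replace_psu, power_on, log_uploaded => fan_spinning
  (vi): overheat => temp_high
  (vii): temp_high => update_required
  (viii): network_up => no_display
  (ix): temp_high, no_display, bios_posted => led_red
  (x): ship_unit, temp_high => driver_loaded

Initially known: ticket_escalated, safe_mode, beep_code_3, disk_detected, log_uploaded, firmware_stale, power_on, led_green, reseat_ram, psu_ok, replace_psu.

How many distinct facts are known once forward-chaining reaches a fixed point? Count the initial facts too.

Round 1 fires (i), (ii), (v), giving overheat, network_up, fan_spinning.
Round 2 fires (iii), (vi), (viii), giving bios_posted, temp_high, no_display.
Round 3 fires (vii), (ix), giving update_required, led_red.
Closure: {beep_code_3, bios_posted, disk_detected, fan_spinning, firmware_stale, led_green, led_red, log_uploaded, network_up, no_display, overheat, power_on, psu_ok, replace_psu, reseat_ram, safe_mode, temp_high, ticket_escalated, update_required} — 19 facts.

19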